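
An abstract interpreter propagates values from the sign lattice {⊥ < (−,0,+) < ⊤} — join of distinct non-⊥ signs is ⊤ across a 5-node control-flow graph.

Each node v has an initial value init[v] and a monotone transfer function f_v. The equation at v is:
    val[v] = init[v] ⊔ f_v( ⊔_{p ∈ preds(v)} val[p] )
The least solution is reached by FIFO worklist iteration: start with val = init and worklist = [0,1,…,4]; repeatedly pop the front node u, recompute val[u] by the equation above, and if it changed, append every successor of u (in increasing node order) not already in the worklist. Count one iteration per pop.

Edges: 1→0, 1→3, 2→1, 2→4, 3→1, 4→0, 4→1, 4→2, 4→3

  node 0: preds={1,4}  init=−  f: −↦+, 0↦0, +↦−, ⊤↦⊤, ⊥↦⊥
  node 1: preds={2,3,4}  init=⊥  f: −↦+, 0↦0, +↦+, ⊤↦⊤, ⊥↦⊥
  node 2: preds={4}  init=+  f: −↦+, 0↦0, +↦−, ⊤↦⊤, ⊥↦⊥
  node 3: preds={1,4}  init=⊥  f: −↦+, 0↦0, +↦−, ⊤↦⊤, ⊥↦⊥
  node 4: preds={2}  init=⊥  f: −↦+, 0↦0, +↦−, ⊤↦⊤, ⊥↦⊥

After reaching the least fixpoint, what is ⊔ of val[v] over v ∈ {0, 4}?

⊤

Worklist (11 pops):
  #1 pop 0: in=⊥ → − (no change)
  #2 pop 1: in=+ → + (was ⊥); enqueue [0]
  #3 pop 2: in=⊥ → + (no change)
  #4 pop 3: in=+ → − (was ⊥); enqueue [1]
  #5 pop 4: in=+ → − (was ⊥); enqueue [2,3]
  #6 pop 0: in=⊤ → ⊤ (was −); enqueue []
  #7 pop 1: in=⊤ → ⊤ (was +); enqueue [0]
  #8 pop 2: in=− → + (no change)
  #9 pop 3: in=⊤ → ⊤ (was −); enqueue [1]
  #10 pop 0: in=⊤ → ⊤ (no change)
  #11 pop 1: in=⊤ → ⊤ (no change)

Fixpoint:
  val[0] = ⊤
  val[1] = ⊤
  val[2] = +
  val[3] = ⊤
  val[4] = −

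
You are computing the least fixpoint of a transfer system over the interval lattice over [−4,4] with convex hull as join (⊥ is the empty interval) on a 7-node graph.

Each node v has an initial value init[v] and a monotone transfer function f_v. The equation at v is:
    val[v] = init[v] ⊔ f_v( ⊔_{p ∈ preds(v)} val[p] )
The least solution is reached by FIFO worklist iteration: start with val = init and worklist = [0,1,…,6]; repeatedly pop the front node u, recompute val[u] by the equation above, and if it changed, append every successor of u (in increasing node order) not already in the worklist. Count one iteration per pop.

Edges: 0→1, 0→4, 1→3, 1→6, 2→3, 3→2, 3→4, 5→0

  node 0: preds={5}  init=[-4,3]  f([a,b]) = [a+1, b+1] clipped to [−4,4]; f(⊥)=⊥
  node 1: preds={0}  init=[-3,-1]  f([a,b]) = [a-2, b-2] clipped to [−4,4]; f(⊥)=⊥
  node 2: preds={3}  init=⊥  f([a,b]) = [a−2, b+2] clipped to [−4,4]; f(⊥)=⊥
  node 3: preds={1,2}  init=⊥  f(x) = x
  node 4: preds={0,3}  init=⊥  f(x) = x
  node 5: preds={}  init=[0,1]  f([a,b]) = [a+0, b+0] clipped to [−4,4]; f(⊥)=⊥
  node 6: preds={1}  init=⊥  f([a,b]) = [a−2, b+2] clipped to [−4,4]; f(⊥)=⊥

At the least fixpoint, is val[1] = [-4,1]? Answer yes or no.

Trace (14 dequeues):
  [1] u=0 | in [0,1] | out [-4,3] | ==
  [2] u=1 | in [-4,3] | out [-4,1] | prev [-3,-1] | push {}
  [3] u=2 | in ⊥ | out ⊥ | ==
  [4] u=3 | in [-4,1] | out [-4,1] | prev ⊥ | push {2}
  [5] u=4 | in [-4,3] | out [-4,3] | prev ⊥ | push {}
  [6] u=5 | in ⊥ | out [0,1] | ==
  [7] u=6 | in [-4,1] | out [-4,3] | prev ⊥ | push {}
  [8] u=2 | in [-4,1] | out [-4,3] | prev ⊥ | push {3}
  [9] u=3 | in [-4,3] | out [-4,3] | prev [-4,1] | push {2,4}
  [10] u=2 | in [-4,3] | out [-4,4] | prev [-4,3] | push {3}
  [11] u=4 | in [-4,3] | out [-4,3] | ==
  [12] u=3 | in [-4,4] | out [-4,4] | prev [-4,3] | push {2,4}
  [13] u=2 | in [-4,4] | out [-4,4] | ==
  [14] u=4 | in [-4,4] | out [-4,4] | prev [-4,3] | push {}

Converged values:
  [0] [-4,3]
  [1] [-4,1]
  [2] [-4,4]
  [3] [-4,4]
  [4] [-4,4]
  [5] [0,1]
  [6] [-4,3]

yes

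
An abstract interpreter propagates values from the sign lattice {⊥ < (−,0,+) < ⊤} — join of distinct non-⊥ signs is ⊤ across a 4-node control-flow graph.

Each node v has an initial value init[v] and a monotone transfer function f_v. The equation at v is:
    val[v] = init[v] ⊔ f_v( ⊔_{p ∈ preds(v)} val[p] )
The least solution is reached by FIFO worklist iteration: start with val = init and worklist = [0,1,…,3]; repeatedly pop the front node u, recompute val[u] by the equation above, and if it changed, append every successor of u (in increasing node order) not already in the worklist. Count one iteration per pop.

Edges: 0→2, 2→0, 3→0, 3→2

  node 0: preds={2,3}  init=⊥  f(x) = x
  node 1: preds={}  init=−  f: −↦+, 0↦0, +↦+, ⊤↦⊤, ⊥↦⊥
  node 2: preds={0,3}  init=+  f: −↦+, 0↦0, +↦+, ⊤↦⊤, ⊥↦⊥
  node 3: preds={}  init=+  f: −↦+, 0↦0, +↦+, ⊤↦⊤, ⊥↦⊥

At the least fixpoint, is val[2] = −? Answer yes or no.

no

Worklist (4 pops):
  #1 pop 0: in=+ → + (was ⊥); enqueue []
  #2 pop 1: in=⊥ → − (no change)
  #3 pop 2: in=+ → + (no change)
  #4 pop 3: in=⊥ → + (no change)

Fixpoint:
  val[0] = +
  val[1] = −
  val[2] = +
  val[3] = +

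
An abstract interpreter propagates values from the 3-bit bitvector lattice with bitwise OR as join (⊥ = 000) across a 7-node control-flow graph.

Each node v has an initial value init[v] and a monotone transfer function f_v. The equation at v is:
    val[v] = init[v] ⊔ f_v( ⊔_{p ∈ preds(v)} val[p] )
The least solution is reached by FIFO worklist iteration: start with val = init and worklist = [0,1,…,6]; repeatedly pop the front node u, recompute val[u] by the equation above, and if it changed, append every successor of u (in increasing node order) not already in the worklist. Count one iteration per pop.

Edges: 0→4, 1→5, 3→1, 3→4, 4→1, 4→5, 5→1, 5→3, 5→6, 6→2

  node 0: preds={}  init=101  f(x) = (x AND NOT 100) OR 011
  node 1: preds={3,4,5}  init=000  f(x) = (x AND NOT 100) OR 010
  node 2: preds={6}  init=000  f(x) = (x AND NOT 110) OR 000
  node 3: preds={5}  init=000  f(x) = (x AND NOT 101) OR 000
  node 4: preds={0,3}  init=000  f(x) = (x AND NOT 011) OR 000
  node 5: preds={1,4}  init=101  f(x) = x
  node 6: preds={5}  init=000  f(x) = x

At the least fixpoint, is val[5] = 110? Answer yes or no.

Trace (12 dequeues):
  [1] u=0 | in 000 | out 111 | prev 101 | push {}
  [2] u=1 | in 101 | out 011 | prev 000 | push {}
  [3] u=2 | in 000 | out 000 | ==
  [4] u=3 | in 101 | out 000 | ==
  [5] u=4 | in 111 | out 100 | prev 000 | push {1}
  [6] u=5 | in 111 | out 111 | prev 101 | push {3}
  [7] u=6 | in 111 | out 111 | prev 000 | push {2}
  [8] u=1 | in 111 | out 011 | ==
  [9] u=3 | in 111 | out 010 | prev 000 | push {1,4}
  [10] u=2 | in 111 | out 001 | prev 000 | push {}
  [11] u=1 | in 111 | out 011 | ==
  [12] u=4 | in 111 | out 100 | ==

Converged values:
  [0] 111
  [1] 011
  [2] 001
  [3] 010
  [4] 100
  [5] 111
  [6] 111

no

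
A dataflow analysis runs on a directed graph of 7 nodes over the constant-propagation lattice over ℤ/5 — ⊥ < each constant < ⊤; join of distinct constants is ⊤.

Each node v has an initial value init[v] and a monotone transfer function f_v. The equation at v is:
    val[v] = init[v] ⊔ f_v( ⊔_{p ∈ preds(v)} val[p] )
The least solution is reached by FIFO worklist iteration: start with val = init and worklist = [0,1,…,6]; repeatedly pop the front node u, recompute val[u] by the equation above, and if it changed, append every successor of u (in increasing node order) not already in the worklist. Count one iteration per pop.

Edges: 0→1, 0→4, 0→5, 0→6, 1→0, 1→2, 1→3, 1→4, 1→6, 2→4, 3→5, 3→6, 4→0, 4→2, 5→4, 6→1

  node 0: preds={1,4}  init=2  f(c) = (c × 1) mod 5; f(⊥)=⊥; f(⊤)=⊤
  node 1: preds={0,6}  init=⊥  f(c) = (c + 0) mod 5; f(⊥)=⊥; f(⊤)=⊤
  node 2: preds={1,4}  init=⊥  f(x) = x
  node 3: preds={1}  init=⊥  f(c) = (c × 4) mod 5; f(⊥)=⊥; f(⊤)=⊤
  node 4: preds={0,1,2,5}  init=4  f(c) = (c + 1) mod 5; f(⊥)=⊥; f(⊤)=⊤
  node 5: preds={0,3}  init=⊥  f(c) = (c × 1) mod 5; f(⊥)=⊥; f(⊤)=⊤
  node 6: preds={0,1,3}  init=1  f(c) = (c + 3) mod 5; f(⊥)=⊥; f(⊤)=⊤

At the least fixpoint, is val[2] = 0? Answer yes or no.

Iteration log — 11 steps:
  step 1. node 0  ⊔preds=4  new=⊤  old=2  +wl: 
  step 2. node 1  ⊔preds=⊤  new=⊤  old=⊥  +wl: 0
  step 3. node 2  ⊔preds=⊤  new=⊤  old=⊥  +wl: 
  step 4. node 3  ⊔preds=⊤  new=⊤  old=⊥  +wl: 
  step 5. node 4  ⊔preds=⊤  new=⊤  old=4  +wl: 2
  step 6. node 5  ⊔preds=⊤  new=⊤  old=⊥  +wl: 4
  step 7. node 6  ⊔preds=⊤  new=⊤  old=1  +wl: 1
  step 8. node 0  ⊔preds=⊤  new=⊤  stable
  step 9. node 2  ⊔preds=⊤  new=⊤  stable
  step 10. node 4  ⊔preds=⊤  new=⊤  stable
  step 11. node 1  ⊔preds=⊤  new=⊤  stable

Least fixpoint reached:
  node 0: ⊤
  node 1: ⊤
  node 2: ⊤
  node 3: ⊤
  node 4: ⊤
  node 5: ⊤
  node 6: ⊤

no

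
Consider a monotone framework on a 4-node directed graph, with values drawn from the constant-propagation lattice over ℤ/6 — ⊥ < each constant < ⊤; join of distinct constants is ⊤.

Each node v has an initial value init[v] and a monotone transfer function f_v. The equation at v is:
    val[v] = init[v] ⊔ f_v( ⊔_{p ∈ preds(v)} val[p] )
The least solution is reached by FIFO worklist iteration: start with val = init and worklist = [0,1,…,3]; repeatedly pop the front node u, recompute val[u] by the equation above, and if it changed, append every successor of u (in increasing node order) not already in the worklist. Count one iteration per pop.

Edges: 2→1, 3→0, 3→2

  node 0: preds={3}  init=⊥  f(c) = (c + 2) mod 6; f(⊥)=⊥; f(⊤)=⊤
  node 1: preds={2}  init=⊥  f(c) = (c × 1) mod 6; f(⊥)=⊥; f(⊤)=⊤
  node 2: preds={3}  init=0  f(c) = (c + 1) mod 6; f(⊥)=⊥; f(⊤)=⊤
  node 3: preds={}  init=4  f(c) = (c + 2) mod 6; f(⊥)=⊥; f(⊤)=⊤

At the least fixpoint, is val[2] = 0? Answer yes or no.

Trace (5 dequeues):
  [1] u=0 | in 4 | out 0 | prev ⊥ | push {}
  [2] u=1 | in 0 | out 0 | prev ⊥ | push {}
  [3] u=2 | in 4 | out ⊤ | prev 0 | push {1}
  [4] u=3 | in ⊥ | out 4 | ==
  [5] u=1 | in ⊤ | out ⊤ | prev 0 | push {}

Converged values:
  [0] 0
  [1] ⊤
  [2] ⊤
  [3] 4

no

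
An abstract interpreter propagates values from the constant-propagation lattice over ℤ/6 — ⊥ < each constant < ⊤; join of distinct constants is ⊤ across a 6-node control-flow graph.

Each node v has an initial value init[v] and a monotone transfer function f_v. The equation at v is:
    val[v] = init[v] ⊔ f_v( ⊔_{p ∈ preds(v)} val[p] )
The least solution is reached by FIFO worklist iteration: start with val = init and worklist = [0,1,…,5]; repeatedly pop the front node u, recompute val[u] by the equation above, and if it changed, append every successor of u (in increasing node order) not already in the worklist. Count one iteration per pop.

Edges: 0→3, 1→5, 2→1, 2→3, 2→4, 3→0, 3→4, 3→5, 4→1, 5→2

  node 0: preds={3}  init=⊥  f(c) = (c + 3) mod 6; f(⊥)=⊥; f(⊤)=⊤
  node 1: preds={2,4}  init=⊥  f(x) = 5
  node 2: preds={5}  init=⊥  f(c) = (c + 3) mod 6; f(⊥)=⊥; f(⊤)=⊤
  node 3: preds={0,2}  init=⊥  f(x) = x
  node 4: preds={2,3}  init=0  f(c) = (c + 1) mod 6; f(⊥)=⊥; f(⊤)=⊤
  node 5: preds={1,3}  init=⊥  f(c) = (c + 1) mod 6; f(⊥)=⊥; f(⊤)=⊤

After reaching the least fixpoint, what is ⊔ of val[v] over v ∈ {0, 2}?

Trace (20 dequeues):
  [1] u=0 | in ⊥ | out ⊥ | ==
  [2] u=1 | in 0 | out 5 | prev ⊥ | push {}
  [3] u=2 | in ⊥ | out ⊥ | ==
  [4] u=3 | in ⊥ | out ⊥ | ==
  [5] u=4 | in ⊥ | out 0 | ==
  [6] u=5 | in 5 | out 0 | prev ⊥ | push {2}
  [7] u=2 | in 0 | out 3 | prev ⊥ | push {1,3,4}
  [8] u=1 | in ⊤ | out 5 | ==
  [9] u=3 | in 3 | out 3 | prev ⊥ | push {0,5}
  [10] u=4 | in 3 | out ⊤ | prev 0 | push {1}
  [11] u=0 | in 3 | out 0 | prev ⊥ | push {3}
  [12] u=5 | in ⊤ | out ⊤ | prev 0 | push {2}
  [13] u=1 | in ⊤ | out 5 | ==
  [14] u=3 | in ⊤ | out ⊤ | prev 3 | push {0,4,5}
  [15] u=2 | in ⊤ | out ⊤ | prev 3 | push {1,3}
  [16] u=0 | in ⊤ | out ⊤ | prev 0 | push {}
  [17] u=4 | in ⊤ | out ⊤ | ==
  [18] u=5 | in ⊤ | out ⊤ | ==
  [19] u=1 | in ⊤ | out 5 | ==
  [20] u=3 | in ⊤ | out ⊤ | ==

Converged values:
  [0] ⊤
  [1] 5
  [2] ⊤
  [3] ⊤
  [4] ⊤
  [5] ⊤

⊤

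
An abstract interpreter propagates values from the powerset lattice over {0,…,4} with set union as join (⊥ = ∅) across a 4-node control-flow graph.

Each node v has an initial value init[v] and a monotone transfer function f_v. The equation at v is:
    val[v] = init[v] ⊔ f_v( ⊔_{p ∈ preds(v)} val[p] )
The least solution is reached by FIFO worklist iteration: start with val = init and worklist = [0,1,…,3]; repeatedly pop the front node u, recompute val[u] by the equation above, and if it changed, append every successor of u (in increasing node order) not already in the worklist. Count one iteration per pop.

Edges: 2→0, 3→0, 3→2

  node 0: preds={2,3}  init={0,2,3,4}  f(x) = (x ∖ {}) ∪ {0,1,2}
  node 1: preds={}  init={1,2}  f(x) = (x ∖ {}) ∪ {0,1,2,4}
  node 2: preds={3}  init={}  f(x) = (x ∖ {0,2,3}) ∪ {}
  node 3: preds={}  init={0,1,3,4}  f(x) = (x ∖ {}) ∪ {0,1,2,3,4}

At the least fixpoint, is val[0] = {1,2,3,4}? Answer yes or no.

no

Trace (6 dequeues):
  [1] u=0 | in {0,1,3,4} | out {0,1,2,3,4} | prev {0,2,3,4} | push {}
  [2] u=1 | in {} | out {0,1,2,4} | prev {1,2} | push {}
  [3] u=2 | in {0,1,3,4} | out {1,4} | prev {} | push {0}
  [4] u=3 | in {} | out {0,1,2,3,4} | prev {0,1,3,4} | push {2}
  [5] u=0 | in {0,1,2,3,4} | out {0,1,2,3,4} | ==
  [6] u=2 | in {0,1,2,3,4} | out {1,4} | ==

Converged values:
  [0] {0,1,2,3,4}
  [1] {0,1,2,4}
  [2] {1,4}
  [3] {0,1,2,3,4}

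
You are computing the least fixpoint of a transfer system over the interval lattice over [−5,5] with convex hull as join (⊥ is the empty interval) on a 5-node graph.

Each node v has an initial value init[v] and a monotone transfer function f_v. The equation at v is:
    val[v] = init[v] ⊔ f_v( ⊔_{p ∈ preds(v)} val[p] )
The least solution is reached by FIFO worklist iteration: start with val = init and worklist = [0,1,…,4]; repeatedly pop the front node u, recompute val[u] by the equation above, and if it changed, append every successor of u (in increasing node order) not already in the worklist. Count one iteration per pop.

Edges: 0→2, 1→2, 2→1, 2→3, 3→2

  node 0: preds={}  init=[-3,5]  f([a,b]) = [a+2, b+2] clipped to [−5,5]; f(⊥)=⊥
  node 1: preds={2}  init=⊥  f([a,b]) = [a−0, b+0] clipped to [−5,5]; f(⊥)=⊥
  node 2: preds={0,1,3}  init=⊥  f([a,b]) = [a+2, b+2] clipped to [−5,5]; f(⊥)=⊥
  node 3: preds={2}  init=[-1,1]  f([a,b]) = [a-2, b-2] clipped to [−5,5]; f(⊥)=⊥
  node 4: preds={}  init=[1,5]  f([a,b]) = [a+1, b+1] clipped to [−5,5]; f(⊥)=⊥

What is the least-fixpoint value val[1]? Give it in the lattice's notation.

[-1,5]

Trace (7 dequeues):
  [1] u=0 | in ⊥ | out [-3,5] | ==
  [2] u=1 | in ⊥ | out ⊥ | ==
  [3] u=2 | in [-3,5] | out [-1,5] | prev ⊥ | push {1}
  [4] u=3 | in [-1,5] | out [-3,3] | prev [-1,1] | push {2}
  [5] u=4 | in ⊥ | out [1,5] | ==
  [6] u=1 | in [-1,5] | out [-1,5] | prev ⊥ | push {}
  [7] u=2 | in [-3,5] | out [-1,5] | ==

Converged values:
  [0] [-3,5]
  [1] [-1,5]
  [2] [-1,5]
  [3] [-3,3]
  [4] [1,5]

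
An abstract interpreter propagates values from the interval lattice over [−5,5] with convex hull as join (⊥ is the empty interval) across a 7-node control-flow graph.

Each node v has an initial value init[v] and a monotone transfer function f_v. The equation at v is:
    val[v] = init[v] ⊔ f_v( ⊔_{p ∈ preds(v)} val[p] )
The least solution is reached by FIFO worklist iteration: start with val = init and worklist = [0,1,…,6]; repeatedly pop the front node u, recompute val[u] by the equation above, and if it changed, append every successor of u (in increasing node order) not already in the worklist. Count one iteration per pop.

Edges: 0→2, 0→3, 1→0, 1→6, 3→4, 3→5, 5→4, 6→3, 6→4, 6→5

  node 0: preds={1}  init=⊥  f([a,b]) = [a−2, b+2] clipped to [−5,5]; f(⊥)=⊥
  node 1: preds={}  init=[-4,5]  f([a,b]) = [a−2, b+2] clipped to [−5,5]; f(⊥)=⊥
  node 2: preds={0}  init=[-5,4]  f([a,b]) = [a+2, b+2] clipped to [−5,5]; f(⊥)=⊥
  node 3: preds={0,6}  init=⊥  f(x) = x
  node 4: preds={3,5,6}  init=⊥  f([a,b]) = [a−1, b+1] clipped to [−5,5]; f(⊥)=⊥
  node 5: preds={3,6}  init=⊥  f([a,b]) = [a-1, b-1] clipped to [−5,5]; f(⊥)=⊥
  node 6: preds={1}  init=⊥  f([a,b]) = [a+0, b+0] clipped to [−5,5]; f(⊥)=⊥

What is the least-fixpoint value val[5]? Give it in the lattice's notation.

[-5,4]

Worklist (10 pops):
  #1 pop 0: in=[-4,5] → [-5,5] (was ⊥); enqueue []
  #2 pop 1: in=⊥ → [-4,5] (no change)
  #3 pop 2: in=[-5,5] → [-5,5] (was [-5,4]); enqueue []
  #4 pop 3: in=[-5,5] → [-5,5] (was ⊥); enqueue []
  #5 pop 4: in=[-5,5] → [-5,5] (was ⊥); enqueue []
  #6 pop 5: in=[-5,5] → [-5,4] (was ⊥); enqueue [4]
  #7 pop 6: in=[-4,5] → [-4,5] (was ⊥); enqueue [3,5]
  #8 pop 4: in=[-5,5] → [-5,5] (no change)
  #9 pop 3: in=[-5,5] → [-5,5] (no change)
  #10 pop 5: in=[-5,5] → [-5,4] (no change)

Fixpoint:
  val[0] = [-5,5]
  val[1] = [-4,5]
  val[2] = [-5,5]
  val[3] = [-5,5]
  val[4] = [-5,5]
  val[5] = [-5,4]
  val[6] = [-4,5]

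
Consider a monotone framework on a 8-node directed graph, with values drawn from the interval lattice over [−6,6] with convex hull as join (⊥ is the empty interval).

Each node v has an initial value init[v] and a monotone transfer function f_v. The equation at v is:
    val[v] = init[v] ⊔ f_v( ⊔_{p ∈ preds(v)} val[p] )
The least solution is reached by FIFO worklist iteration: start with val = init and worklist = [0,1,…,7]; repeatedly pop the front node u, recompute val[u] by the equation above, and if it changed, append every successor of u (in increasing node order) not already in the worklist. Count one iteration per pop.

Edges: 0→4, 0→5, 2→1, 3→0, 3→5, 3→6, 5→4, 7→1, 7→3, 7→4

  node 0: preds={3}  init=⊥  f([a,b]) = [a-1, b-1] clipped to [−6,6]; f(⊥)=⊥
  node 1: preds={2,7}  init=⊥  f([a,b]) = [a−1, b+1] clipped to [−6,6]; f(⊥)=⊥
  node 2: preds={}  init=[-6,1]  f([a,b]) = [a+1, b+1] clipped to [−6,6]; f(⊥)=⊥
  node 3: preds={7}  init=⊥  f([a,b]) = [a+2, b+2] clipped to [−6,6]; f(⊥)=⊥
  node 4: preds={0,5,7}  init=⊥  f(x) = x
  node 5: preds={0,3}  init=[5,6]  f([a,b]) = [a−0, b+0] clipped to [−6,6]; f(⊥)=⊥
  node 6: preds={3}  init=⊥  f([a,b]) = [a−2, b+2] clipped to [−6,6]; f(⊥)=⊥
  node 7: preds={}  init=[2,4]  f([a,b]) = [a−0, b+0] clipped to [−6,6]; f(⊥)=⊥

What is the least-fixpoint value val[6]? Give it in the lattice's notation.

[2,6]

Trace (12 dequeues):
  [1] u=0 | in ⊥ | out ⊥ | ==
  [2] u=1 | in [-6,4] | out [-6,5] | prev ⊥ | push {}
  [3] u=2 | in ⊥ | out [-6,1] | ==
  [4] u=3 | in [2,4] | out [4,6] | prev ⊥ | push {0}
  [5] u=4 | in [2,6] | out [2,6] | prev ⊥ | push {}
  [6] u=5 | in [4,6] | out [4,6] | prev [5,6] | push {4}
  [7] u=6 | in [4,6] | out [2,6] | prev ⊥ | push {}
  [8] u=7 | in ⊥ | out [2,4] | ==
  [9] u=0 | in [4,6] | out [3,5] | prev ⊥ | push {5}
  [10] u=4 | in [2,6] | out [2,6] | ==
  [11] u=5 | in [3,6] | out [3,6] | prev [4,6] | push {4}
  [12] u=4 | in [2,6] | out [2,6] | ==

Converged values:
  [0] [3,5]
  [1] [-6,5]
  [2] [-6,1]
  [3] [4,6]
  [4] [2,6]
  [5] [3,6]
  [6] [2,6]
  [7] [2,4]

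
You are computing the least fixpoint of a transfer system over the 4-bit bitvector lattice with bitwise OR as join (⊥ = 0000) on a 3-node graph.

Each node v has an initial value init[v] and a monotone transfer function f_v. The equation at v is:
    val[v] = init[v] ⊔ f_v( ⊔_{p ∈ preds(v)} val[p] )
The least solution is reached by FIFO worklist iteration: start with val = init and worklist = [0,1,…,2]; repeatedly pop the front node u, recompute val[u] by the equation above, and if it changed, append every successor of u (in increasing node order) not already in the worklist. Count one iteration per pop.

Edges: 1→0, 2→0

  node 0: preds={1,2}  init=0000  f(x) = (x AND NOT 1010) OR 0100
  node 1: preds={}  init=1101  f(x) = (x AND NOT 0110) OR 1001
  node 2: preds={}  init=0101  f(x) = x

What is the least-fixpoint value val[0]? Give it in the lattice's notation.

Worklist (3 pops):
  #1 pop 0: in=1101 → 0101 (was 0000); enqueue []
  #2 pop 1: in=0000 → 1101 (no change)
  #3 pop 2: in=0000 → 0101 (no change)

Fixpoint:
  val[0] = 0101
  val[1] = 1101
  val[2] = 0101

0101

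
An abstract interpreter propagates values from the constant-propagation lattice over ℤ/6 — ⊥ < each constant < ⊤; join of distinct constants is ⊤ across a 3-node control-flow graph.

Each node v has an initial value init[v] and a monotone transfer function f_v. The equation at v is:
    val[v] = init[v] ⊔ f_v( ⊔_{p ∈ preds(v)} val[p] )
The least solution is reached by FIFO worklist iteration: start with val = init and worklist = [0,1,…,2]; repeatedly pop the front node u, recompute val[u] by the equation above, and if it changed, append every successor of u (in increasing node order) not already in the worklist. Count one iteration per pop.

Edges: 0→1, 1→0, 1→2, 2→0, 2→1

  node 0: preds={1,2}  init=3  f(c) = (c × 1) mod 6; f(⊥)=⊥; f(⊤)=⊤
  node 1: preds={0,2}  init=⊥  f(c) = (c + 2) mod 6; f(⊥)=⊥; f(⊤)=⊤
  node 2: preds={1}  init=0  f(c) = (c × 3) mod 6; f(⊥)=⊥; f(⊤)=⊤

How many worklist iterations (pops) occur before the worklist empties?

5

Worklist (5 pops):
  #1 pop 0: in=0 → ⊤ (was 3); enqueue []
  #2 pop 1: in=⊤ → ⊤ (was ⊥); enqueue [0]
  #3 pop 2: in=⊤ → ⊤ (was 0); enqueue [1]
  #4 pop 0: in=⊤ → ⊤ (no change)
  #5 pop 1: in=⊤ → ⊤ (no change)

Fixpoint:
  val[0] = ⊤
  val[1] = ⊤
  val[2] = ⊤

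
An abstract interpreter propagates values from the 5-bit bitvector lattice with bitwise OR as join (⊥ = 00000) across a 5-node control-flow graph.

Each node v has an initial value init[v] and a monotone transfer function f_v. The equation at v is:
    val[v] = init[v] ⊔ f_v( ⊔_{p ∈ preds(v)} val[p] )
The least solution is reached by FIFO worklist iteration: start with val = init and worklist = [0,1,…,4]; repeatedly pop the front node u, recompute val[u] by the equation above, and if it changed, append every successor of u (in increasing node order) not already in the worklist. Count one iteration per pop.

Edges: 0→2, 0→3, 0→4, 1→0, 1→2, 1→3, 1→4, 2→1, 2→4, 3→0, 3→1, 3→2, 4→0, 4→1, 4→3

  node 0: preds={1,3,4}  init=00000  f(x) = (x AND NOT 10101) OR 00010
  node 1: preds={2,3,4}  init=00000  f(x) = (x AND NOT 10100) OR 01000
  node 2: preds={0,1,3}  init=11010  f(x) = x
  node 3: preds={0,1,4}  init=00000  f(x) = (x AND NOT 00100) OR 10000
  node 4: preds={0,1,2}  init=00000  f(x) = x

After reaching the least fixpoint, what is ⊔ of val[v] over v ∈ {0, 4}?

11010

Worklist (10 pops):
  #1 pop 0: in=00000 → 00010 (was 00000); enqueue []
  #2 pop 1: in=11010 → 01010 (was 00000); enqueue [0]
  #3 pop 2: in=01010 → 11010 (no change)
  #4 pop 3: in=01010 → 11010 (was 00000); enqueue [1,2]
  #5 pop 4: in=11010 → 11010 (was 00000); enqueue [3]
  #6 pop 0: in=11010 → 01010 (was 00010); enqueue [4]
  #7 pop 1: in=11010 → 01010 (no change)
  #8 pop 2: in=11010 → 11010 (no change)
  #9 pop 3: in=11010 → 11010 (no change)
  #10 pop 4: in=11010 → 11010 (no change)

Fixpoint:
  val[0] = 01010
  val[1] = 01010
  val[2] = 11010
  val[3] = 11010
  val[4] = 11010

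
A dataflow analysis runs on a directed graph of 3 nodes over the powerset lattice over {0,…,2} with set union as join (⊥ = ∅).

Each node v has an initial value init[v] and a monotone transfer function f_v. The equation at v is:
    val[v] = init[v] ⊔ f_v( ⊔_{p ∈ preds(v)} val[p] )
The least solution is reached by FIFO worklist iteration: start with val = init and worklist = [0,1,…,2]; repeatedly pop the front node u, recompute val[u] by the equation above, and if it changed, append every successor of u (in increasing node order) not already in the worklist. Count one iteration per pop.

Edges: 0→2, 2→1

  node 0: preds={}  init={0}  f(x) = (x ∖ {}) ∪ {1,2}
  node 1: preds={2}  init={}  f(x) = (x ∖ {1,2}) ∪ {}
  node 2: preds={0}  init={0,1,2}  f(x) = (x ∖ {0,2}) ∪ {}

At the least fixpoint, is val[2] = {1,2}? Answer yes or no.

Trace (3 dequeues):
  [1] u=0 | in {} | out {0,1,2} | prev {0} | push {}
  [2] u=1 | in {0,1,2} | out {0} | prev {} | push {}
  [3] u=2 | in {0,1,2} | out {0,1,2} | ==

Converged values:
  [0] {0,1,2}
  [1] {0}
  [2] {0,1,2}

no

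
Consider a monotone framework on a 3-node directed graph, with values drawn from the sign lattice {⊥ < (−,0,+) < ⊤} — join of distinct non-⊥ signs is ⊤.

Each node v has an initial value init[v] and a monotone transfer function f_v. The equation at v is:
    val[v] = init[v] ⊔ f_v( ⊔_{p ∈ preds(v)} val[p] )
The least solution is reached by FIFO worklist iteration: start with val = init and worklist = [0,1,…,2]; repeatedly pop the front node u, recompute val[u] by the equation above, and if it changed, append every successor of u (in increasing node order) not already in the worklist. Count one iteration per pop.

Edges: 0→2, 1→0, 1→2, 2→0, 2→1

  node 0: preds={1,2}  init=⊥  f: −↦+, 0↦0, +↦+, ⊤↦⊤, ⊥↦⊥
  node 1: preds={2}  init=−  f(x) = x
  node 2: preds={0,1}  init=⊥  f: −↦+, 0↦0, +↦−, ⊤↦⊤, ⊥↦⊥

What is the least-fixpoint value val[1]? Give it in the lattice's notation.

Iteration log — 7 steps:
  step 1. node 0  ⊔preds=−  new=+  old=⊥  +wl: 
  step 2. node 1  ⊔preds=⊥  new=−  stable
  step 3. node 2  ⊔preds=⊤  new=⊤  old=⊥  +wl: 0,1
  step 4. node 0  ⊔preds=⊤  new=⊤  old=+  +wl: 2
  step 5. node 1  ⊔preds=⊤  new=⊤  old=−  +wl: 0
  step 6. node 2  ⊔preds=⊤  new=⊤  stable
  step 7. node 0  ⊔preds=⊤  new=⊤  stable

Least fixpoint reached:
  node 0: ⊤
  node 1: ⊤
  node 2: ⊤

⊤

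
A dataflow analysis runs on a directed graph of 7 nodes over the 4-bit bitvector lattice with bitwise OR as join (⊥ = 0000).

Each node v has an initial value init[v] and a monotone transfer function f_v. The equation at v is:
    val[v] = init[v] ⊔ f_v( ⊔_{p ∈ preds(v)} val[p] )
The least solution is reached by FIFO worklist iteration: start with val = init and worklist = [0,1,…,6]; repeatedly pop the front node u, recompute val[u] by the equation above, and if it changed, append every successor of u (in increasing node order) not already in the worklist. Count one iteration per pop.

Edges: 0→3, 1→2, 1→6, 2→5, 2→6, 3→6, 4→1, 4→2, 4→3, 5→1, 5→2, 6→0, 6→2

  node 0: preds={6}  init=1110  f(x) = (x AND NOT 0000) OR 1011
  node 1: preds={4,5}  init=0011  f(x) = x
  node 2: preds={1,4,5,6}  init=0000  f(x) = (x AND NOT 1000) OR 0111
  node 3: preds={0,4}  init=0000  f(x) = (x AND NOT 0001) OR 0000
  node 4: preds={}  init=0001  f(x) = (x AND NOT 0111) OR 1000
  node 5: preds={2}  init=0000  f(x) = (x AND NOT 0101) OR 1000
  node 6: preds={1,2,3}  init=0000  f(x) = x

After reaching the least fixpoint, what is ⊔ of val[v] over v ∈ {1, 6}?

Worklist (12 pops):
  #1 pop 0: in=0000 → 1111 (was 1110); enqueue []
  #2 pop 1: in=0001 → 0011 (no change)
  #3 pop 2: in=0011 → 0111 (was 0000); enqueue []
  #4 pop 3: in=1111 → 1110 (was 0000); enqueue []
  #5 pop 4: in=0000 → 1001 (was 0001); enqueue [1,2,3]
  #6 pop 5: in=0111 → 1010 (was 0000); enqueue []
  #7 pop 6: in=1111 → 1111 (was 0000); enqueue [0]
  #8 pop 1: in=1011 → 1011 (was 0011); enqueue [6]
  #9 pop 2: in=1111 → 0111 (no change)
  #10 pop 3: in=1111 → 1110 (no change)
  #11 pop 0: in=1111 → 1111 (no change)
  #12 pop 6: in=1111 → 1111 (no change)

Fixpoint:
  val[0] = 1111
  val[1] = 1011
  val[2] = 0111
  val[3] = 1110
  val[4] = 1001
  val[5] = 1010
  val[6] = 1111

1111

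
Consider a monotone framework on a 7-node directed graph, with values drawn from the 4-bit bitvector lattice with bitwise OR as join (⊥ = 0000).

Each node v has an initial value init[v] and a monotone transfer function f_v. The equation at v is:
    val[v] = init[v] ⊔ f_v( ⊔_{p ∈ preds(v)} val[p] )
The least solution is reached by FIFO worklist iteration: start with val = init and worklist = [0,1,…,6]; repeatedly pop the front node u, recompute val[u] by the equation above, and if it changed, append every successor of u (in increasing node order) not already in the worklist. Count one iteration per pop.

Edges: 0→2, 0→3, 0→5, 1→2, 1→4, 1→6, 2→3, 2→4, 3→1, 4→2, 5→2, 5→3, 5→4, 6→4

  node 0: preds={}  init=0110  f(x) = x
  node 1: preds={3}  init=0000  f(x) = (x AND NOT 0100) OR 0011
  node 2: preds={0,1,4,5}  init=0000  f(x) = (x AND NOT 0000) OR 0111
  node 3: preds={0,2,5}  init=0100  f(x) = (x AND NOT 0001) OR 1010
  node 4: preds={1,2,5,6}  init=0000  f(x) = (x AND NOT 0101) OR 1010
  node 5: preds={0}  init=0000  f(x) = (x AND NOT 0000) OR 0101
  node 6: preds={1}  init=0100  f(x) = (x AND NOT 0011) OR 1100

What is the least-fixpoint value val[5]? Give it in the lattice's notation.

0111

Iteration log — 12 steps:
  step 1. node 0  ⊔preds=0000  new=0110  stable
  step 2. node 1  ⊔preds=0100  new=0011  old=0000  +wl: 
  step 3. node 2  ⊔preds=0111  new=0111  old=0000  +wl: 
  step 4. node 3  ⊔preds=0111  new=1110  old=0100  +wl: 1
  step 5. node 4  ⊔preds=0111  new=1010  old=0000  +wl: 2
  step 6. node 5  ⊔preds=0110  new=0111  old=0000  +wl: 3,4
  step 7. node 6  ⊔preds=0011  new=1100  old=0100  +wl: 
  step 8. node 1  ⊔preds=1110  new=1011  old=0011  +wl: 6
  step 9. node 2  ⊔preds=1111  new=1111  old=0111  +wl: 
  step 10. node 3  ⊔preds=1111  new=1110  stable
  step 11. node 4  ⊔preds=1111  new=1010  stable
  step 12. node 6  ⊔preds=1011  new=1100  stable

Least fixpoint reached:
  node 0: 0110
  node 1: 1011
  node 2: 1111
  node 3: 1110
  node 4: 1010
  node 5: 0111
  node 6: 1100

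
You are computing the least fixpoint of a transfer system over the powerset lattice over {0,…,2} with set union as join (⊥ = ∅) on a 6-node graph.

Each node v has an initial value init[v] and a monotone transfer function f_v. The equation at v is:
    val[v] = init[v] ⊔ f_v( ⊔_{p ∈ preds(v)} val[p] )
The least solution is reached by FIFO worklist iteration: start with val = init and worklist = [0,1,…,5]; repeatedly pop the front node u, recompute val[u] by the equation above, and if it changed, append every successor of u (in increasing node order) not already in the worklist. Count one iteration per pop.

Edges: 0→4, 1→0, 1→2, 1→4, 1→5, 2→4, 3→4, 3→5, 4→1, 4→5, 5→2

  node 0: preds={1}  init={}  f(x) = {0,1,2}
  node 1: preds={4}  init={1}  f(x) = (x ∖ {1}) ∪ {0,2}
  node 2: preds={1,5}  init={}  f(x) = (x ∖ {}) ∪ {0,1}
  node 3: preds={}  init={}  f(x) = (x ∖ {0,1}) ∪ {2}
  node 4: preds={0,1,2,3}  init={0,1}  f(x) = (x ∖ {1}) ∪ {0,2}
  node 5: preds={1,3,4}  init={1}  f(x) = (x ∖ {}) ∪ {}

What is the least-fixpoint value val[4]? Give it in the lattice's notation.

Iteration log — 9 steps:
  step 1. node 0  ⊔preds={1}  new={0,1,2}  old={}  +wl: 
  step 2. node 1  ⊔preds={0,1}  new={0,1,2}  old={1}  +wl: 0
  step 3. node 2  ⊔preds={0,1,2}  new={0,1,2}  old={}  +wl: 
  step 4. node 3  ⊔preds={}  new={2}  old={}  +wl: 
  step 5. node 4  ⊔preds={0,1,2}  new={0,1,2}  old={0,1}  +wl: 1
  step 6. node 5  ⊔preds={0,1,2}  new={0,1,2}  old={1}  +wl: 2
  step 7. node 0  ⊔preds={0,1,2}  new={0,1,2}  stable
  step 8. node 1  ⊔preds={0,1,2}  new={0,1,2}  stable
  step 9. node 2  ⊔preds={0,1,2}  new={0,1,2}  stable

Least fixpoint reached:
  node 0: {0,1,2}
  node 1: {0,1,2}
  node 2: {0,1,2}
  node 3: {2}
  node 4: {0,1,2}
  node 5: {0,1,2}

{0,1,2}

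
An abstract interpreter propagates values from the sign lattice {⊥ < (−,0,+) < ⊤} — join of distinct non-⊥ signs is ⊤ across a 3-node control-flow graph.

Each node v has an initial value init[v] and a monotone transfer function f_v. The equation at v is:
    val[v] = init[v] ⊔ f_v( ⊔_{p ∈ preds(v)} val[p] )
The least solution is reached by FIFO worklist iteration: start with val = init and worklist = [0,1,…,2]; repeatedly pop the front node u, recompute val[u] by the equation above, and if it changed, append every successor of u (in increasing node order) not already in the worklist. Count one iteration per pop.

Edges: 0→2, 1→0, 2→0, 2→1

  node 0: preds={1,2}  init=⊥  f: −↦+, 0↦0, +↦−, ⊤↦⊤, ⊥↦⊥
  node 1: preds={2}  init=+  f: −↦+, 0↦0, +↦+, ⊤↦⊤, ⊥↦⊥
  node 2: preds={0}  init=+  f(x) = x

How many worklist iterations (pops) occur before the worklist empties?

Iteration log — 7 steps:
  step 1. node 0  ⊔preds=+  new=−  old=⊥  +wl: 
  step 2. node 1  ⊔preds=+  new=+  stable
  step 3. node 2  ⊔preds=−  new=⊤  old=+  +wl: 0,1
  step 4. node 0  ⊔preds=⊤  new=⊤  old=−  +wl: 2
  step 5. node 1  ⊔preds=⊤  new=⊤  old=+  +wl: 0
  step 6. node 2  ⊔preds=⊤  new=⊤  stable
  step 7. node 0  ⊔preds=⊤  new=⊤  stable

Least fixpoint reached:
  node 0: ⊤
  node 1: ⊤
  node 2: ⊤

7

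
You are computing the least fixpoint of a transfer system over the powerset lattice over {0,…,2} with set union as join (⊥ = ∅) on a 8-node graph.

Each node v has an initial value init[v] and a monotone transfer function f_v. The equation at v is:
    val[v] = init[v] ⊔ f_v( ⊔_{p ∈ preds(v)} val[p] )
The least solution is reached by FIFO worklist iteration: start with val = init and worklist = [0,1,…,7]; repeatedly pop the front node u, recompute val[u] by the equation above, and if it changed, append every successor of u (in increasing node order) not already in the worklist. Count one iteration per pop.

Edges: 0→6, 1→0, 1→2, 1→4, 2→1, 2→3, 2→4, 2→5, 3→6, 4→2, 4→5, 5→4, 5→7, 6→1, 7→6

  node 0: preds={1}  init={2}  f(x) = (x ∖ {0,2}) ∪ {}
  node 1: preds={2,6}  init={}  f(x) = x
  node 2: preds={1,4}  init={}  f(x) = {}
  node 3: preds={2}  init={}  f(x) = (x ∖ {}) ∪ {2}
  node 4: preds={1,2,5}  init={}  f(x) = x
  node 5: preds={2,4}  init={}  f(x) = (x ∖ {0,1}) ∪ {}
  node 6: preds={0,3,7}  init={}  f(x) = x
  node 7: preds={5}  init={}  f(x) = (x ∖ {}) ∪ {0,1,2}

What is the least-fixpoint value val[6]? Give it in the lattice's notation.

{0,1,2}

Trace (22 dequeues):
  [1] u=0 | in {} | out {2} | ==
  [2] u=1 | in {} | out {} | ==
  [3] u=2 | in {} | out {} | ==
  [4] u=3 | in {} | out {2} | prev {} | push {}
  [5] u=4 | in {} | out {} | ==
  [6] u=5 | in {} | out {} | ==
  [7] u=6 | in {2} | out {2} | prev {} | push {1}
  [8] u=7 | in {} | out {0,1,2} | prev {} | push {6}
  [9] u=1 | in {2} | out {2} | prev {} | push {0,2,4}
  [10] u=6 | in {0,1,2} | out {0,1,2} | prev {2} | push {1}
  [11] u=0 | in {2} | out {2} | ==
  [12] u=2 | in {2} | out {} | ==
  [13] u=4 | in {2} | out {2} | prev {} | push {2,5}
  [14] u=1 | in {0,1,2} | out {0,1,2} | prev {2} | push {0,4}
  [15] u=2 | in {0,1,2} | out {} | ==
  [16] u=5 | in {2} | out {2} | prev {} | push {7}
  [17] u=0 | in {0,1,2} | out {1,2} | prev {2} | push {6}
  [18] u=4 | in {0,1,2} | out {0,1,2} | prev {2} | push {2,5}
  [19] u=7 | in {2} | out {0,1,2} | ==
  [20] u=6 | in {0,1,2} | out {0,1,2} | ==
  [21] u=2 | in {0,1,2} | out {} | ==
  [22] u=5 | in {0,1,2} | out {2} | ==

Converged values:
  [0] {1,2}
  [1] {0,1,2}
  [2] {}
  [3] {2}
  [4] {0,1,2}
  [5] {2}
  [6] {0,1,2}
  [7] {0,1,2}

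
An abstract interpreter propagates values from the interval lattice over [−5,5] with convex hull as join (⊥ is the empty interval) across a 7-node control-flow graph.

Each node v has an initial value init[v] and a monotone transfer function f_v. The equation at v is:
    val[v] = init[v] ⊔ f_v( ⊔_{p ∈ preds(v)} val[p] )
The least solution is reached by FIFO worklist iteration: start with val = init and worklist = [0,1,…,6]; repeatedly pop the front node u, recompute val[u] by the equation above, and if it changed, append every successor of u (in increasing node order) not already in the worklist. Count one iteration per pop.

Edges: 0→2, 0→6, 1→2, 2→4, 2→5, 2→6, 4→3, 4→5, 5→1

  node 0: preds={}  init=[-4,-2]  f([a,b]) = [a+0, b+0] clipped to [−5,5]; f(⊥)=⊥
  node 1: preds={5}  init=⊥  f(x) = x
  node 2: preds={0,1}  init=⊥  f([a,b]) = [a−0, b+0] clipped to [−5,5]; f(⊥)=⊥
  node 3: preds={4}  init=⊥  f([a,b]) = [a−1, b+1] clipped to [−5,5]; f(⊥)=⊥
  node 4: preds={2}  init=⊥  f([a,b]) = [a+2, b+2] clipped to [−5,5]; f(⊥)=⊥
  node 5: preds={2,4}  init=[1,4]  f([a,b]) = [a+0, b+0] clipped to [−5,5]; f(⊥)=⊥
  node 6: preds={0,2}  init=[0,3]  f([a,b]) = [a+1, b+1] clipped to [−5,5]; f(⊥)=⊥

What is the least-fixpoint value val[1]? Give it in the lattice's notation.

Worklist (13 pops):
  #1 pop 0: in=⊥ → [-4,-2] (no change)
  #2 pop 1: in=[1,4] → [1,4] (was ⊥); enqueue []
  #3 pop 2: in=[-4,4] → [-4,4] (was ⊥); enqueue []
  #4 pop 3: in=⊥ → ⊥ (no change)
  #5 pop 4: in=[-4,4] → [-2,5] (was ⊥); enqueue [3]
  #6 pop 5: in=[-4,5] → [-4,5] (was [1,4]); enqueue [1]
  #7 pop 6: in=[-4,4] → [-3,5] (was [0,3]); enqueue []
  #8 pop 3: in=[-2,5] → [-3,5] (was ⊥); enqueue []
  #9 pop 1: in=[-4,5] → [-4,5] (was [1,4]); enqueue [2]
  #10 pop 2: in=[-4,5] → [-4,5] (was [-4,4]); enqueue [4,5,6]
  #11 pop 4: in=[-4,5] → [-2,5] (no change)
  #12 pop 5: in=[-4,5] → [-4,5] (no change)
  #13 pop 6: in=[-4,5] → [-3,5] (no change)

Fixpoint:
  val[0] = [-4,-2]
  val[1] = [-4,5]
  val[2] = [-4,5]
  val[3] = [-3,5]
  val[4] = [-2,5]
  val[5] = [-4,5]
  val[6] = [-3,5]

[-4,5]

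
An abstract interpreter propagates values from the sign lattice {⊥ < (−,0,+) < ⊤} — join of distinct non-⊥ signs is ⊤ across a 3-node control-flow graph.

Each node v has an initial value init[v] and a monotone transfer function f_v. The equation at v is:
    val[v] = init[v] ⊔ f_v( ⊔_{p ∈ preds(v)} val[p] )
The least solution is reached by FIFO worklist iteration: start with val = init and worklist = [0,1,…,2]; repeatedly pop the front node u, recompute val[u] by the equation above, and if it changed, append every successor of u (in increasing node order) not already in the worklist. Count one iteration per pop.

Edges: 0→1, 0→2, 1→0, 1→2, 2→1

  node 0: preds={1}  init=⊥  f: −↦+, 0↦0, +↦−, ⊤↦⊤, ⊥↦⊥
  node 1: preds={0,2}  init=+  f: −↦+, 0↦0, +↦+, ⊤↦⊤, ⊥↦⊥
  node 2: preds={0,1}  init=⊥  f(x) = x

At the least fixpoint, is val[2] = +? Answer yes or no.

Trace (7 dequeues):
  [1] u=0 | in + | out − | prev ⊥ | push {}
  [2] u=1 | in − | out + | ==
  [3] u=2 | in ⊤ | out ⊤ | prev ⊥ | push {1}
  [4] u=1 | in ⊤ | out ⊤ | prev + | push {0,2}
  [5] u=0 | in ⊤ | out ⊤ | prev − | push {1}
  [6] u=2 | in ⊤ | out ⊤ | ==
  [7] u=1 | in ⊤ | out ⊤ | ==

Converged values:
  [0] ⊤
  [1] ⊤
  [2] ⊤

no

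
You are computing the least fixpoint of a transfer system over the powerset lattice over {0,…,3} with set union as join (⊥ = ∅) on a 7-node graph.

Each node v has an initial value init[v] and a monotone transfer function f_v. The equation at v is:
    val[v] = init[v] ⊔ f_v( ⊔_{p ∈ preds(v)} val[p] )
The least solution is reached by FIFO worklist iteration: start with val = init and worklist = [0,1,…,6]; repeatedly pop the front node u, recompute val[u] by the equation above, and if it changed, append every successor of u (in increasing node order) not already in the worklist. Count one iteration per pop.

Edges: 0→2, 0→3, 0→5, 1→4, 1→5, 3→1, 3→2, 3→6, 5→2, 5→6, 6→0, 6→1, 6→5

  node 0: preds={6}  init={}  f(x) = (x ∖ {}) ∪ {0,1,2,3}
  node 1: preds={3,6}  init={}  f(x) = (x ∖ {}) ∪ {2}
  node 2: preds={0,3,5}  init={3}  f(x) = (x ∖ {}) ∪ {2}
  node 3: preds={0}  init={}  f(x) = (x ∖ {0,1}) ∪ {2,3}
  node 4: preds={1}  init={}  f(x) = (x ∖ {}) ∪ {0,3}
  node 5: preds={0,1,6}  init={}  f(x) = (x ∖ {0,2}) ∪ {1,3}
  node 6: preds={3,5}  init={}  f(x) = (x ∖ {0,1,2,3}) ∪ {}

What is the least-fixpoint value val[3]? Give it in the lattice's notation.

{2,3}

Iteration log — 11 steps:
  step 1. node 0  ⊔preds={}  new={0,1,2,3}  old={}  +wl: 
  step 2. node 1  ⊔preds={}  new={2}  old={}  +wl: 
  step 3. node 2  ⊔preds={0,1,2,3}  new={0,1,2,3}  old={3}  +wl: 
  step 4. node 3  ⊔preds={0,1,2,3}  new={2,3}  old={}  +wl: 1,2
  step 5. node 4  ⊔preds={2}  new={0,2,3}  old={}  +wl: 
  step 6. node 5  ⊔preds={0,1,2,3}  new={1,3}  old={}  +wl: 
  step 7. node 6  ⊔preds={1,2,3}  new={}  stable
  step 8. node 1  ⊔preds={2,3}  new={2,3}  old={2}  +wl: 4,5
  step 9. node 2  ⊔preds={0,1,2,3}  new={0,1,2,3}  stable
  step 10. node 4  ⊔preds={2,3}  new={0,2,3}  stable
  step 11. node 5  ⊔preds={0,1,2,3}  new={1,3}  stable

Least fixpoint reached:
  node 0: {0,1,2,3}
  node 1: {2,3}
  node 2: {0,1,2,3}
  node 3: {2,3}
  node 4: {0,2,3}
  node 5: {1,3}
  node 6: {}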